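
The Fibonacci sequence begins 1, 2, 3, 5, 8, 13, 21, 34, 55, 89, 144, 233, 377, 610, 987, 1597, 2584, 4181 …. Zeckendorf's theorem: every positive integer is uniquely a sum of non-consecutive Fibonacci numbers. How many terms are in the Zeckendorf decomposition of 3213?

take 2584 (≤ 3213); 3213 − 2584 = 629
take 610 (≤ 629); 629 − 610 = 19
take 13 (≤ 19); 19 − 13 = 6
take 5 (≤ 6); 6 − 5 = 1
take 1 (≤ 1); 1 − 1 = 0
3213 = 2584 + 610 + 13 + 5 + 1, which has 5 terms.

5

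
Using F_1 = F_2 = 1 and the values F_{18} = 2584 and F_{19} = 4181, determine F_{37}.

24157817

By F_{2k+1} = F_k² + F_{k+1}²: F_{37} = 2584² + 4181² = 6677056 + 17480761 = 24157817.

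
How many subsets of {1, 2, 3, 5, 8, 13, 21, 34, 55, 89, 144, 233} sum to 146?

146 = 144+2 = 89+55+2 = 89+34+21+2 = … (2 more), for 5 in all.

5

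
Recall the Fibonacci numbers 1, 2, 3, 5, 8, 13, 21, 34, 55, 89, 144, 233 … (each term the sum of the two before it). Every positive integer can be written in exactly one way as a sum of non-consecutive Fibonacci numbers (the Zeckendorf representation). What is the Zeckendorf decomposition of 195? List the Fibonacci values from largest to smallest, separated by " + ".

144 + 34 + 13 + 3 + 1

Repeatedly subtract the largest Fibonacci number that fits:
subtract 144 from 195: 51 remains
subtract 34 from 51: 17 remains
subtract 13 from 17: 4 remains
subtract 3 from 4: 1 remains
subtract 1 from 1: 0 remains
So 195 = 144 + 34 + 13 + 3 + 1, with no two terms consecutive in the sequence.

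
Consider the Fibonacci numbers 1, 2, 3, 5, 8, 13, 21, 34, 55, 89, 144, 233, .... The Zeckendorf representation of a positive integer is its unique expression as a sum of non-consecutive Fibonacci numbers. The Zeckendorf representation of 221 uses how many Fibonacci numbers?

4

take 144 (≤ 221); 221 − 144 = 77
take 55 (≤ 77); 77 − 55 = 22
take 21 (≤ 22); 22 − 21 = 1
take 1 (≤ 1); 1 − 1 = 0
221 = 144 + 55 + 21 + 1, which has 4 terms.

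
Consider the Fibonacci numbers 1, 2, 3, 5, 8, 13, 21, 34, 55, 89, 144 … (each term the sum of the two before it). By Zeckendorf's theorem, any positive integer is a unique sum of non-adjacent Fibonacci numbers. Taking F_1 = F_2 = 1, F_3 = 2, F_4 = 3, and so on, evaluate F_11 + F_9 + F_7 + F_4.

F_11 + F_9 + F_7 + F_4 = 89 + 34 + 13 + 3 = 139.

139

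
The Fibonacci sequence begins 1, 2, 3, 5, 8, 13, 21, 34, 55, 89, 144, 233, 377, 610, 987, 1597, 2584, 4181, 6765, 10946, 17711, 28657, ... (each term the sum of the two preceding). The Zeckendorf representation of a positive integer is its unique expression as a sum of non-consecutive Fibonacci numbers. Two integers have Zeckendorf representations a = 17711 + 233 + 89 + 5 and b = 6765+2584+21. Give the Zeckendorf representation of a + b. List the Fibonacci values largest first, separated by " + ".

The two numbers are 18038 and 9370, so their sum is 27408.
Repeatedly subtract the largest Fibonacci number that fits:
largest Fibonacci ≤ 27408 is 17711; 27408 − 17711 = 9697
largest Fibonacci ≤ 9697 is 6765; 9697 − 6765 = 2932
largest Fibonacci ≤ 2932 is 2584; 2932 − 2584 = 348
largest Fibonacci ≤ 348 is 233; 348 − 233 = 115
largest Fibonacci ≤ 115 is 89; 115 − 89 = 26
largest Fibonacci ≤ 26 is 21; 26 − 21 = 5
largest Fibonacci ≤ 5 is 5; 5 − 5 = 0

17711 + 6765 + 2584 + 233 + 89 + 21 + 5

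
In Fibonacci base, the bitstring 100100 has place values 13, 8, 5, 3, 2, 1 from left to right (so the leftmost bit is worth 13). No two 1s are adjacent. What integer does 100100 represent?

Summing the place values of the 1 bits: 13 + 3 = 16.

16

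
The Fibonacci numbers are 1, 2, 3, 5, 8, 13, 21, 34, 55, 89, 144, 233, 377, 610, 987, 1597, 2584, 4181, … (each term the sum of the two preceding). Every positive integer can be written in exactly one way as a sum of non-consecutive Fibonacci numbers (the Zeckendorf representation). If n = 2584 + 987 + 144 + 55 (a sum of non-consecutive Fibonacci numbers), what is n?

2584 + 987 + 144 + 55 = 3770.

3770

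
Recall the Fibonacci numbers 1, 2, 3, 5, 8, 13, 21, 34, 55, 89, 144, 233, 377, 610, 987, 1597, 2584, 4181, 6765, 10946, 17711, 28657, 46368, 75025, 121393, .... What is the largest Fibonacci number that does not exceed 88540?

75025 ≤ 88540 < 121393, so the largest Fibonacci number not exceeding 88540 is 75025.

75025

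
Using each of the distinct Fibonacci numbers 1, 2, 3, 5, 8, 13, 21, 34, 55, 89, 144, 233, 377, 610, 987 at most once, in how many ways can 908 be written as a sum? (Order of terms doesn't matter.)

15

Each representation comes from the Zeckendorf form by replacing some F_k with F_{k−1} + F_{k−2} where possible.
908 = 610+233+55+8+2 = 610+233+55+5+3+2 = 610+233+34+21+8+2 = 610+144+89+55+8+2 = 610+233+34+21+5+3+2 = … (10 more), for 15 in all.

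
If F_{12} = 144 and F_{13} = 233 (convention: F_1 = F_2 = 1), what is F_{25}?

75025

By F_{2k+1} = F_k² + F_{k+1}²: F_{25} = 144² + 233² = 20736 + 54289 = 75025.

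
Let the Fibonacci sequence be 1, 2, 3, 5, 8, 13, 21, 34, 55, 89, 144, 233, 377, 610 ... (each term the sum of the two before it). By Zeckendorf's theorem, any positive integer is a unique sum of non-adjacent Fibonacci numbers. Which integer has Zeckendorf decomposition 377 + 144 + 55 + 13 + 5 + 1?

595

377 + 144 + 55 + 13 + 5 + 1 = 595.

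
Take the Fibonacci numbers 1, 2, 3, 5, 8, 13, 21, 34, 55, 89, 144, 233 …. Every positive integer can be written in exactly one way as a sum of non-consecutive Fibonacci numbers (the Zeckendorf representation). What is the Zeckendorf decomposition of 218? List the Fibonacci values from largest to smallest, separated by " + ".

Greedy algorithm:
take 144 (≤ 218); 218 − 144 = 74
take 55 (≤ 74); 74 − 55 = 19
take 13 (≤ 19); 19 − 13 = 6
take 5 (≤ 6); 6 − 5 = 1
take 1 (≤ 1); 1 − 1 = 0
So 218 = 144 + 55 + 13 + 5 + 1, with no two terms consecutive in the sequence.

144 + 55 + 13 + 5 + 1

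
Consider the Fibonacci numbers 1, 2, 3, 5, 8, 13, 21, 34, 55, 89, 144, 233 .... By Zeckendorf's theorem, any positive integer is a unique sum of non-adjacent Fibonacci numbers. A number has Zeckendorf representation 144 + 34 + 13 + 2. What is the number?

144 + 34 + 13 + 2 = 193.

193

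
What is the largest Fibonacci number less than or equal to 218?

144 ≤ 218 < 233, so the largest Fibonacci number not exceeding 218 is 144.

144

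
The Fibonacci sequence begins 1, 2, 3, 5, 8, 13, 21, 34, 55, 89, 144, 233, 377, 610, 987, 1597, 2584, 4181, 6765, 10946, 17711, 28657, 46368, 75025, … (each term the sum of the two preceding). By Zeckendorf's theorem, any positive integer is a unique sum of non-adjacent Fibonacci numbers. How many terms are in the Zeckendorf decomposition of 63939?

Repeatedly subtract the largest Fibonacci number that fits:
46368 ≤ 63939 < 75025, so take 46368; remainder 17571
10946 ≤ 17571 < 17711, so take 10946; remainder 6625
4181 ≤ 6625 < 6765, so take 4181; remainder 2444
1597 ≤ 2444 < 2584, so take 1597; remainder 847
610 ≤ 847 < 987, so take 610; remainder 237
233 ≤ 237 < 377, so take 233; remainder 4
3 ≤ 4 < 5, so take 3; remainder 1
1 ≤ 1 < 2, so take 1; remainder 0
63939 = 46368 + 10946 + 4181 + 1597 + 610 + 233 + 3 + 1, which has 8 terms.

8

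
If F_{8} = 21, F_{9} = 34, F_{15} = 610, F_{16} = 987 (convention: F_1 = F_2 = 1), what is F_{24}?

46368

By the addition formula F_{m+n} = F_m F_{n+1} + F_{m−1} F_n with m=16, n=8: F_{24} = 987·34 + 610·21 = 33558 + 12810 = 46368.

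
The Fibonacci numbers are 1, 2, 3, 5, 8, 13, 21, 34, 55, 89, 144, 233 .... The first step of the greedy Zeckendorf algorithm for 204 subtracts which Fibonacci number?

144 ≤ 204 < 233, so the largest Fibonacci number not exceeding 204 is 144.

144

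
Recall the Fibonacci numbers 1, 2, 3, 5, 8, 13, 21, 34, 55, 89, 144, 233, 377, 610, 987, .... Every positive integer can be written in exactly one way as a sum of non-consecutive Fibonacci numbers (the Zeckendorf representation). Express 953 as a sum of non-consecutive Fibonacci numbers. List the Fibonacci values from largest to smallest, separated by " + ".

Greedily peel off the largest Fibonacci term at each step:
take 610 (≤ 953); 953 − 610 = 343
take 233 (≤ 343); 343 − 233 = 110
take 89 (≤ 110); 110 − 89 = 21
take 21 (≤ 21); 21 − 21 = 0
So 953 = 610 + 233 + 89 + 21, with no two terms consecutive in the sequence.

610 + 233 + 89 + 21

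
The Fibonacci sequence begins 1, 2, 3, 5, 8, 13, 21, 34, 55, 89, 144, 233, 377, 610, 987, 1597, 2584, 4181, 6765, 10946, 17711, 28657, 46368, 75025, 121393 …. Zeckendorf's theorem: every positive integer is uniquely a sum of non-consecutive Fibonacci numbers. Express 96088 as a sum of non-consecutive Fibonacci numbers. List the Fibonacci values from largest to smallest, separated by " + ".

75025 + 17711 + 2584 + 610 + 144 + 13 + 1

Greedily peel off the largest Fibonacci term at each step:
75025 ≤ 96088 < 121393, so take 75025; remainder 21063
17711 ≤ 21063 < 28657, so take 17711; remainder 3352
2584 ≤ 3352 < 4181, so take 2584; remainder 768
610 ≤ 768 < 987, so take 610; remainder 158
144 ≤ 158 < 233, so take 144; remainder 14
13 ≤ 14 < 21, so take 13; remainder 1
1 ≤ 1 < 2, so take 1; remainder 0
So 96088 = 75025 + 17711 + 2584 + 610 + 144 + 13 + 1, with no two terms consecutive in the sequence.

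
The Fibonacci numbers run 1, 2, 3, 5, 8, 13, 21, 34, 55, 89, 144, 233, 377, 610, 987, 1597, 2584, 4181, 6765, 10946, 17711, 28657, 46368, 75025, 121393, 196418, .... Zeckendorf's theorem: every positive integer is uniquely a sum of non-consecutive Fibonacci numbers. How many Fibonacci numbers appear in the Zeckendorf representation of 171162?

7

Repeatedly subtract the largest Fibonacci number that fits:
take 121393 (≤ 171162); 171162 − 121393 = 49769
take 46368 (≤ 49769); 49769 − 46368 = 3401
take 2584 (≤ 3401); 3401 − 2584 = 817
take 610 (≤ 817); 817 − 610 = 207
take 144 (≤ 207); 207 − 144 = 63
take 55 (≤ 63); 63 − 55 = 8
take 8 (≤ 8); 8 − 8 = 0
171162 = 121393 + 46368 + 2584 + 610 + 144 + 55 + 8, which has 7 terms.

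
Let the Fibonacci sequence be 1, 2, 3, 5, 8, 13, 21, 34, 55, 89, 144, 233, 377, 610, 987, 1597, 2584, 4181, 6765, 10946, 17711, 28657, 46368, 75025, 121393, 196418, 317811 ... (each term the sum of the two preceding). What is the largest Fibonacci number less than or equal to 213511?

196418 ≤ 213511 < 317811, so the largest Fibonacci number not exceeding 213511 is 196418.

196418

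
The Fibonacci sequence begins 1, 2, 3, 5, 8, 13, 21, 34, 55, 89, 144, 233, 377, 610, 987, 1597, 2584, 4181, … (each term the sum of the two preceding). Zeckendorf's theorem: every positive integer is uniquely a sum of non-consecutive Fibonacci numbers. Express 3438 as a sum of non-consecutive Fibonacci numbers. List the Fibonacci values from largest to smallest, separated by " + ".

2584 + 610 + 233 + 8 + 3

subtract 2584 from 3438: 854 remains
subtract 610 from 854: 244 remains
subtract 233 from 244: 11 remains
subtract 8 from 11: 3 remains
subtract 3 from 3: 0 remains
So 3438 = 2584 + 610 + 233 + 8 + 3, with no two terms consecutive in the sequence.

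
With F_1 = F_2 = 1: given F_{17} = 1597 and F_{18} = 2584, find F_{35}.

By F_{2k+1} = F_k² + F_{k+1}²: F_{35} = 1597² + 2584² = 2550409 + 6677056 = 9227465.

9227465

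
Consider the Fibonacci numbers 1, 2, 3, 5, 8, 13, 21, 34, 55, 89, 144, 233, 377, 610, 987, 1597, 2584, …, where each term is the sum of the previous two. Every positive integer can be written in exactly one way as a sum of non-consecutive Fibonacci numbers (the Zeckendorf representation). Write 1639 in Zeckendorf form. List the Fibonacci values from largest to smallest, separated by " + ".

1597 + 34 + 8

Greedily peel off the largest Fibonacci term at each step:
1597 ≤ 1639 < 2584, so take 1597; remainder 42
34 ≤ 42 < 55, so take 34; remainder 8
8 ≤ 8 < 13, so take 8; remainder 0
So 1639 = 1597 + 34 + 8, with no two terms consecutive in the sequence.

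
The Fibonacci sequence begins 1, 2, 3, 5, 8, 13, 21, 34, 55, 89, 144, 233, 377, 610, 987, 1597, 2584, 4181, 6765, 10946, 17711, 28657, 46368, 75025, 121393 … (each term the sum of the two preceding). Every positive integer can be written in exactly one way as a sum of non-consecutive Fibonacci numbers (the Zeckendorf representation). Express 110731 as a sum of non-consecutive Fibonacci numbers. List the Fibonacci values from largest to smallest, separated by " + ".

75025 + 28657 + 6765 + 233 + 34 + 13 + 3 + 1

110731: greatest Fibonacci not exceeding it is 75025, leaving 35706
35706: greatest Fibonacci not exceeding it is 28657, leaving 7049
7049: greatest Fibonacci not exceeding it is 6765, leaving 284
284: greatest Fibonacci not exceeding it is 233, leaving 51
51: greatest Fibonacci not exceeding it is 34, leaving 17
17: greatest Fibonacci not exceeding it is 13, leaving 4
4: greatest Fibonacci not exceeding it is 3, leaving 1
1: greatest Fibonacci not exceeding it is 1, leaving 0
So 110731 = 75025 + 28657 + 6765 + 233 + 34 + 13 + 3 + 1, with no two terms consecutive in the sequence.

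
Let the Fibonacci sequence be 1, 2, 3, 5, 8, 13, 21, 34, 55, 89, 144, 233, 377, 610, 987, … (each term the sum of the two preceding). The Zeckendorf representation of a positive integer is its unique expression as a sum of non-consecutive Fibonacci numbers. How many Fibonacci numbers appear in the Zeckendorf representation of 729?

610 ≤ 729 < 987, so take 610; remainder 119
89 ≤ 119 < 144, so take 89; remainder 30
21 ≤ 30 < 34, so take 21; remainder 9
8 ≤ 9 < 13, so take 8; remainder 1
1 ≤ 1 < 2, so take 1; remainder 0
729 = 610 + 89 + 21 + 8 + 1, which has 5 terms.

5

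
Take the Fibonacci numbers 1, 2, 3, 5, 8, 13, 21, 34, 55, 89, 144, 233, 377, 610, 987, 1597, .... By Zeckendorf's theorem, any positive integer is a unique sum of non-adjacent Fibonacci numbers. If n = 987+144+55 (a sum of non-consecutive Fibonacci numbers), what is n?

987+144+55 = 1186.

1186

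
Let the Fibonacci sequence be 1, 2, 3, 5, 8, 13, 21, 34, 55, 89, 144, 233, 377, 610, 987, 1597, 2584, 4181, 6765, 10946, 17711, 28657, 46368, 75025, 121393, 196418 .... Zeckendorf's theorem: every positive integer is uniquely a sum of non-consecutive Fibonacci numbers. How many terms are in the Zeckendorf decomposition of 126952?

6

Greedily peel off the largest Fibonacci term at each step:
take 121393 (≤ 126952); 126952 − 121393 = 5559
take 4181 (≤ 5559); 5559 − 4181 = 1378
take 987 (≤ 1378); 1378 − 987 = 391
take 377 (≤ 391); 391 − 377 = 14
take 13 (≤ 14); 14 − 13 = 1
take 1 (≤ 1); 1 − 1 = 0
126952 = 121393 + 4181 + 987 + 377 + 13 + 1, which has 6 terms.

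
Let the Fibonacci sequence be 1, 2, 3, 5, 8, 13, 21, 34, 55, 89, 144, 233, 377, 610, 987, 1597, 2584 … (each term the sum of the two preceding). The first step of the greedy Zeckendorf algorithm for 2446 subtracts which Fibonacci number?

1597

1597 ≤ 2446 < 2584, so the largest Fibonacci number not exceeding 2446 is 1597.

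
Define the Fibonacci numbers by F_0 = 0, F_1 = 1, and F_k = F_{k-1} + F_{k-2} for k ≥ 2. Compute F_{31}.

1346269

Iterating the recurrence up to F_{27} = 196418 and F_{26} = 121393:
F_{28} = F_{27} + F_{26} = 196418 + 121393 = 317811
F_{29} = F_{28} + F_{27} = 317811 + 196418 = 514229
F_{30} = F_{29} + F_{28} = 514229 + 317811 = 832040
F_{31} = F_{30} + F_{29} = 832040 + 514229 = 1346269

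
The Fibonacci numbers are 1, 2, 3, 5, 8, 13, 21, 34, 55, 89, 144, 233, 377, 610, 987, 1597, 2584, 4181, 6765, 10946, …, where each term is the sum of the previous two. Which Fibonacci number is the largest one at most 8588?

6765 ≤ 8588 < 10946, so the largest Fibonacci number not exceeding 8588 is 6765.

6765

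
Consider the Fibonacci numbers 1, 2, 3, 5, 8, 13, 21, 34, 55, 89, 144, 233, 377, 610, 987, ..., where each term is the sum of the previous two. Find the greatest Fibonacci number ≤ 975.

610

610 ≤ 975 < 987, so the largest Fibonacci number not exceeding 975 is 610.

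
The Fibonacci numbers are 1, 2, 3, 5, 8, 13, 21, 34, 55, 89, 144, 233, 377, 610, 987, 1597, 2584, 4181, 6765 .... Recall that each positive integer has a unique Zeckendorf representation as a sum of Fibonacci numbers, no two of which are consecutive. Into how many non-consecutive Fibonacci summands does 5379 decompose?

7

Repeatedly subtract the largest Fibonacci number that fits:
5379: greatest Fibonacci not exceeding it is 4181, leaving 1198
1198: greatest Fibonacci not exceeding it is 987, leaving 211
211: greatest Fibonacci not exceeding it is 144, leaving 67
67: greatest Fibonacci not exceeding it is 55, leaving 12
12: greatest Fibonacci not exceeding it is 8, leaving 4
4: greatest Fibonacci not exceeding it is 3, leaving 1
1: greatest Fibonacci not exceeding it is 1, leaving 0
5379 = 4181 + 987 + 144 + 55 + 8 + 3 + 1, which has 7 terms.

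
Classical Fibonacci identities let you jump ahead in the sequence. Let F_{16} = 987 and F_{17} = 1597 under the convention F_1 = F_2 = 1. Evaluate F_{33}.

By F_{2k+1} = F_k² + F_{k+1}²: F_{33} = 987² + 1597² = 974169 + 2550409 = 3524578.

3524578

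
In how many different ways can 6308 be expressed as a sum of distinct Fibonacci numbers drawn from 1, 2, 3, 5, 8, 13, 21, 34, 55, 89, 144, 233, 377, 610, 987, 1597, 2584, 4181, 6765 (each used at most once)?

36

Starting from the Zeckendorf form and repeatedly splitting a term F_k into F_{k−1} + F_{k−2} (when neither is already used) reaches every representation.
6308 = 4181+1597+377+144+8+1 = 4181+1597+377+144+5+3+1 = 4181+1597+377+89+55+8+1 = 4181+987+610+377+144+8+1 = 4181+1597+377+89+55+5+3+1 = … (31 more), for 36 in all.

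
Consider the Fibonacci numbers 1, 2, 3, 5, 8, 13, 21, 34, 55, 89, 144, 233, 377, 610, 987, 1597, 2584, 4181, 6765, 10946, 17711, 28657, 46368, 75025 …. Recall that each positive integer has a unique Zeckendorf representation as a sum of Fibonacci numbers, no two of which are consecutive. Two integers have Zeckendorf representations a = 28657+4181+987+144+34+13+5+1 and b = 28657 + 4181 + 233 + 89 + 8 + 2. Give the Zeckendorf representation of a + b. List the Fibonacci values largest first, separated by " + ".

The two numbers are 34022 and 33170, so their sum is 67192.
46368 ≤ 67192 < 75025, so take 46368; remainder 20824
17711 ≤ 20824 < 28657, so take 17711; remainder 3113
2584 ≤ 3113 < 4181, so take 2584; remainder 529
377 ≤ 529 < 610, so take 377; remainder 152
144 ≤ 152 < 233, so take 144; remainder 8
8 ≤ 8 < 13, so take 8; remainder 0

46368 + 17711 + 2584 + 377 + 144 + 8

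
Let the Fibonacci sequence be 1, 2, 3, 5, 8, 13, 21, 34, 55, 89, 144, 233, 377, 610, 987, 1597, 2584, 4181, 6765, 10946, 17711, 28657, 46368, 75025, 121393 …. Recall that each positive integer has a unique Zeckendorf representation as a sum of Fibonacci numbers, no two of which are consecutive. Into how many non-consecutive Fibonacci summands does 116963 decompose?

8

take 75025 (≤ 116963); 116963 − 75025 = 41938
take 28657 (≤ 41938); 41938 − 28657 = 13281
take 10946 (≤ 13281); 13281 − 10946 = 2335
take 1597 (≤ 2335); 2335 − 1597 = 738
take 610 (≤ 738); 738 − 610 = 128
take 89 (≤ 128); 128 − 89 = 39
take 34 (≤ 39); 39 − 34 = 5
take 5 (≤ 5); 5 − 5 = 0
116963 = 75025 + 28657 + 10946 + 1597 + 610 + 89 + 34 + 5, which has 8 terms.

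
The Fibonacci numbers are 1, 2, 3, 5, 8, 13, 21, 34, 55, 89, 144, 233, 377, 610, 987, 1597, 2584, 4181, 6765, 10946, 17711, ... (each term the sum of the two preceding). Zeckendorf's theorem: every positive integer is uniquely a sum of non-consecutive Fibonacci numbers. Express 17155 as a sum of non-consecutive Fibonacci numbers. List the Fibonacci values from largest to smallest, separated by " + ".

10946 + 4181 + 1597 + 377 + 34 + 13 + 5 + 2

subtract 10946 from 17155: 6209 remains
subtract 4181 from 6209: 2028 remains
subtract 1597 from 2028: 431 remains
subtract 377 from 431: 54 remains
subtract 34 from 54: 20 remains
subtract 13 from 20: 7 remains
subtract 5 from 7: 2 remains
subtract 2 from 2: 0 remains
So 17155 = 10946 + 4181 + 1597 + 377 + 34 + 13 + 5 + 2, with no two terms consecutive in the sequence.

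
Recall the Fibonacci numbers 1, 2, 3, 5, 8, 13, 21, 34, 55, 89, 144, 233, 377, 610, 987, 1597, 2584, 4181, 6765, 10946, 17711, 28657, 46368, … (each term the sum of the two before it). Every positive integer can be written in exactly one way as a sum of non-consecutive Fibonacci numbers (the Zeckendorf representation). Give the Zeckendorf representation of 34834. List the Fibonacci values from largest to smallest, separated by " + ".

take 28657 (≤ 34834); 34834 − 28657 = 6177
take 4181 (≤ 6177); 6177 − 4181 = 1996
take 1597 (≤ 1996); 1996 − 1597 = 399
take 377 (≤ 399); 399 − 377 = 22
take 21 (≤ 22); 22 − 21 = 1
take 1 (≤ 1); 1 − 1 = 0
So 34834 = 28657 + 4181 + 1597 + 377 + 21 + 1, with no two terms consecutive in the sequence.

28657 + 4181 + 1597 + 377 + 21 + 1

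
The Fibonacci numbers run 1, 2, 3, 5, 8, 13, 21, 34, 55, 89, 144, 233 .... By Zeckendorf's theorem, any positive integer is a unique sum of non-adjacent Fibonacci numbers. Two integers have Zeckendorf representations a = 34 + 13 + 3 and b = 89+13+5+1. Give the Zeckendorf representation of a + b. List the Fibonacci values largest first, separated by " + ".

144 + 13 + 1

The two numbers are 50 and 108, so their sum is 158.
Greedily peel off the largest Fibonacci term at each step:
158 − 144 = 14
14 − 13 = 1
1 − 1 = 0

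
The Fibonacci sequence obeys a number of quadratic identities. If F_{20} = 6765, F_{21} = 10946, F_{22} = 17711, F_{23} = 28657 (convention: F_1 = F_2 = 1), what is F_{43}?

433494437

By the addition formula F_{m+n} = F_m F_{n+1} + F_{m−1} F_n with m=21, n=22: F_{43} = 10946·28657 + 6765·17711 = 313679522 + 119814915 = 433494437.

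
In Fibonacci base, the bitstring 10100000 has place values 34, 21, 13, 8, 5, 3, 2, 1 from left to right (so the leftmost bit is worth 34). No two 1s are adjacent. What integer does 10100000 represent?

47

Summing the place values of the 1 bits: 34 + 13 = 47.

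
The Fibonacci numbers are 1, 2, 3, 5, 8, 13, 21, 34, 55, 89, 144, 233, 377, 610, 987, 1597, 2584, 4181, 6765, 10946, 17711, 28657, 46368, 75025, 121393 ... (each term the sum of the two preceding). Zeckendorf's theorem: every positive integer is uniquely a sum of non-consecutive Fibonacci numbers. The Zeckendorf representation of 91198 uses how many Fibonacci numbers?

Repeatedly subtract the largest Fibonacci number that fits:
take 75025 (≤ 91198); 91198 − 75025 = 16173
take 10946 (≤ 16173); 16173 − 10946 = 5227
take 4181 (≤ 5227); 5227 − 4181 = 1046
take 987 (≤ 1046); 1046 − 987 = 59
take 55 (≤ 59); 59 − 55 = 4
take 3 (≤ 4); 4 − 3 = 1
take 1 (≤ 1); 1 − 1 = 0
91198 = 75025 + 10946 + 4181 + 987 + 55 + 3 + 1, which has 7 terms.

7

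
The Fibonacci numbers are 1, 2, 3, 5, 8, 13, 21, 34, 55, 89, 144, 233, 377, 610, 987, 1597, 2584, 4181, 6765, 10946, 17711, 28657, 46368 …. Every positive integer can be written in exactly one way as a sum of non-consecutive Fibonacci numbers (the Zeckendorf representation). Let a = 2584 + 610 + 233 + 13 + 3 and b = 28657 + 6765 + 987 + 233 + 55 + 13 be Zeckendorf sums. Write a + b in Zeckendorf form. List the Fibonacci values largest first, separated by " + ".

The two numbers are 3443 and 36710, so their sum is 40153.
Repeatedly subtract the largest Fibonacci number that fits:
40153: greatest Fibonacci not exceeding it is 28657, leaving 11496
11496: greatest Fibonacci not exceeding it is 10946, leaving 550
550: greatest Fibonacci not exceeding it is 377, leaving 173
173: greatest Fibonacci not exceeding it is 144, leaving 29
29: greatest Fibonacci not exceeding it is 21, leaving 8
8: greatest Fibonacci not exceeding it is 8, leaving 0

28657 + 10946 + 377 + 144 + 21 + 8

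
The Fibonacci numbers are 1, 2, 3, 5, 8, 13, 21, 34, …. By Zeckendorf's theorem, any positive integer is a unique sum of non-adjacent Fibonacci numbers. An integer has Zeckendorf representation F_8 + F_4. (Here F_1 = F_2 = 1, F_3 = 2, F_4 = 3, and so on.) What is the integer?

24

F_8 + F_4 = 21 + 3 = 24.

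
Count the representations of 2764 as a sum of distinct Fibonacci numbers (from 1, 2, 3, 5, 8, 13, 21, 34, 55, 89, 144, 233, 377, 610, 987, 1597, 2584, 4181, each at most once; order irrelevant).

2764 = 2584+144+34+2 = 2584+144+21+13+2 = 2584+89+55+34+2 = 1597+987+144+34+2 = 2584+144+21+8+5+2 = … (16 more), for 21 in all.

21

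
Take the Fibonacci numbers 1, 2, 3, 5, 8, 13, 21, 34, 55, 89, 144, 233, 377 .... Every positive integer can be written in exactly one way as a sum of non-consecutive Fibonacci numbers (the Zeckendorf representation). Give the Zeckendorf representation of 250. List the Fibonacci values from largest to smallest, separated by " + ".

Repeatedly subtract the largest Fibonacci number that fits:
subtract 233 from 250: 17 remains
subtract 13 from 17: 4 remains
subtract 3 from 4: 1 remains
subtract 1 from 1: 0 remains
So 250 = 233 + 13 + 3 + 1, with no two terms consecutive in the sequence.

233 + 13 + 3 + 1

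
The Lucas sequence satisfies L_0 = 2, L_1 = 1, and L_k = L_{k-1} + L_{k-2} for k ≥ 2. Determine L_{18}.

5778

Iterating the recurrence up to L_{13} = 521 and L_{12} = 322:
L_{14} = L_{13} + L_{12} = 521 + 322 = 843
L_{15} = L_{14} + L_{13} = 843 + 521 = 1364
L_{16} = L_{15} + L_{14} = 1364 + 843 = 2207
L_{17} = L_{16} + L_{15} = 2207 + 1364 = 3571
L_{18} = L_{17} + L_{16} = 3571 + 2207 = 5778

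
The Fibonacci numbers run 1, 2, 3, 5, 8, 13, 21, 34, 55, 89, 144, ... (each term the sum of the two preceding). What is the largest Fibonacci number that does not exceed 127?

89

89 ≤ 127 < 144, so the largest Fibonacci number not exceeding 127 is 89.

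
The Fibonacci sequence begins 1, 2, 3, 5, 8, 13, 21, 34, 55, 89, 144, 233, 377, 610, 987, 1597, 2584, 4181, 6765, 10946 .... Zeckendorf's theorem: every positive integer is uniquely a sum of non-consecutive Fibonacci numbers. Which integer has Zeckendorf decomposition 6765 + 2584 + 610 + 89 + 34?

10082

6765 + 2584 + 610 + 89 + 34 = 10082.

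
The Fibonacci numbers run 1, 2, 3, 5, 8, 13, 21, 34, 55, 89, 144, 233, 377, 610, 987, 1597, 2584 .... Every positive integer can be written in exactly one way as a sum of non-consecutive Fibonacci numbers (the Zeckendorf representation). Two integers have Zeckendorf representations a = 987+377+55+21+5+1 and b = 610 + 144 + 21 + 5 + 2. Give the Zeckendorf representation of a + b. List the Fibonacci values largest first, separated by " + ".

The two numbers are 1446 and 782, so their sum is 2228.
Greedily peel off the largest Fibonacci term at each step:
2228: greatest Fibonacci not exceeding it is 1597, leaving 631
631: greatest Fibonacci not exceeding it is 610, leaving 21
21: greatest Fibonacci not exceeding it is 21, leaving 0

1597 + 610 + 21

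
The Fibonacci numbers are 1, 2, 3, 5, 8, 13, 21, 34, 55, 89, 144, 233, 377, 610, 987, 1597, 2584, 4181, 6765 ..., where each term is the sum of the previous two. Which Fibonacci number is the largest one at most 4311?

4181

4181 ≤ 4311 < 6765, so the largest Fibonacci number not exceeding 4311 is 4181.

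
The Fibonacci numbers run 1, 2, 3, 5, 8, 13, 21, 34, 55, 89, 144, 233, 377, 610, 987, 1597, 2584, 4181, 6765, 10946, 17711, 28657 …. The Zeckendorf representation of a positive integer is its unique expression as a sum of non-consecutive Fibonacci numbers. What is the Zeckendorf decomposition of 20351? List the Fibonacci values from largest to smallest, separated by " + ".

17711 + 2584 + 55 + 1

take 17711 (≤ 20351); 20351 − 17711 = 2640
take 2584 (≤ 2640); 2640 − 2584 = 56
take 55 (≤ 56); 56 − 55 = 1
take 1 (≤ 1); 1 − 1 = 0
So 20351 = 17711 + 2584 + 55 + 1, with no two terms consecutive in the sequence.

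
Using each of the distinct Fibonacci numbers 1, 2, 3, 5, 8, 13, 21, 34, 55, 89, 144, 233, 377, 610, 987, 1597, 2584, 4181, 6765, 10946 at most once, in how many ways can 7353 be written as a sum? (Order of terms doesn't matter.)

7353 = 6765+377+144+55+8+3+1 = 6765+377+144+34+21+8+3+1 = 4181+2584+377+144+55+8+3+1 = 6765+377+89+55+34+21+8+3+1 = 4181+2584+377+144+34+21+8+3+1 = … (8 more), for 13 in all.

13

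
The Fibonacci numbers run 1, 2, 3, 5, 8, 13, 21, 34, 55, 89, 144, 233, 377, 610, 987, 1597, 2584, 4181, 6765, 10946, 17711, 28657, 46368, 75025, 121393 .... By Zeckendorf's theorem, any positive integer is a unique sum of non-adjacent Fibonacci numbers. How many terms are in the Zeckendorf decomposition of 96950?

7

75025 ≤ 96950 < 121393, so take 75025; remainder 21925
17711 ≤ 21925 < 28657, so take 17711; remainder 4214
4181 ≤ 4214 < 6765, so take 4181; remainder 33
21 ≤ 33 < 34, so take 21; remainder 12
8 ≤ 12 < 13, so take 8; remainder 4
3 ≤ 4 < 5, so take 3; remainder 1
1 ≤ 1 < 2, so take 1; remainder 0
96950 = 75025 + 17711 + 4181 + 21 + 8 + 3 + 1, which has 7 terms.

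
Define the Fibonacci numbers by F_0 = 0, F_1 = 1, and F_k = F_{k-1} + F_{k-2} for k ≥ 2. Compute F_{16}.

Iterating the recurrence up to F_{8} = 21 and F_{7} = 13:
F_{9} = F_{8} + F_{7} = 21 + 13 = 34
F_{10} = F_{9} + F_{8} = 34 + 21 = 55
F_{11} = F_{10} + F_{9} = 55 + 34 = 89
F_{12} = F_{11} + F_{10} = 89 + 55 = 144
F_{13} = F_{12} + F_{11} = 144 + 89 = 233
F_{14} = F_{13} + F_{12} = 233 + 144 = 377
F_{15} = F_{14} + F_{13} = 377 + 233 = 610
F_{16} = F_{15} + F_{14} = 610 + 377 = 987

987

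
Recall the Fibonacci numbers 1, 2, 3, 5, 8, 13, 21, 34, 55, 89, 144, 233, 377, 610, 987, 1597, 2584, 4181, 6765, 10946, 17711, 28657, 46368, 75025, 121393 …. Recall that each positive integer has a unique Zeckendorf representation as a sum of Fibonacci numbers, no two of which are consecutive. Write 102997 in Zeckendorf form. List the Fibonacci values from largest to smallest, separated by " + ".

75025 + 17711 + 6765 + 2584 + 610 + 233 + 55 + 13 + 1

Greedily peel off the largest Fibonacci term at each step:
take 75025 (≤ 102997); 102997 − 75025 = 27972
take 17711 (≤ 27972); 27972 − 17711 = 10261
take 6765 (≤ 10261); 10261 − 6765 = 3496
take 2584 (≤ 3496); 3496 − 2584 = 912
take 610 (≤ 912); 912 − 610 = 302
take 233 (≤ 302); 302 − 233 = 69
take 55 (≤ 69); 69 − 55 = 14
take 13 (≤ 14); 14 − 13 = 1
take 1 (≤ 1); 1 − 1 = 0
So 102997 = 75025 + 17711 + 6765 + 2584 + 610 + 233 + 55 + 13 + 1, with no two terms consecutive in the sequence.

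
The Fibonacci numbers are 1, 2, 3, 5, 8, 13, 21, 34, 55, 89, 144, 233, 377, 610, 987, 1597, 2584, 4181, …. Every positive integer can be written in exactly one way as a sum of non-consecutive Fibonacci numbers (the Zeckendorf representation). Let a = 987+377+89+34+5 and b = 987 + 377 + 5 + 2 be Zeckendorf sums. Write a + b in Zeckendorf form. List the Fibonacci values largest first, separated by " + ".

The two numbers are 1492 and 1371, so their sum is 2863.
Greedily peel off the largest Fibonacci term at each step:
2863 − 2584 = 279
279 − 233 = 46
46 − 34 = 12
12 − 8 = 4
4 − 3 = 1
1 − 1 = 0

2584 + 233 + 34 + 8 + 3 + 1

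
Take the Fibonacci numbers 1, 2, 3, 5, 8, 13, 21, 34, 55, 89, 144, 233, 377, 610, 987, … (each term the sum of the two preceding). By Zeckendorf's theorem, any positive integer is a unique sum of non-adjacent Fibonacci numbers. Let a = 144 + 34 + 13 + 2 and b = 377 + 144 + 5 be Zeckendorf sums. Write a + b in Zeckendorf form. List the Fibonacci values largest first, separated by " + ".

The two numbers are 193 and 526, so their sum is 719.
719 − 610 = 109
109 − 89 = 20
20 − 13 = 7
7 − 5 = 2
2 − 2 = 0

610 + 89 + 13 + 5 + 2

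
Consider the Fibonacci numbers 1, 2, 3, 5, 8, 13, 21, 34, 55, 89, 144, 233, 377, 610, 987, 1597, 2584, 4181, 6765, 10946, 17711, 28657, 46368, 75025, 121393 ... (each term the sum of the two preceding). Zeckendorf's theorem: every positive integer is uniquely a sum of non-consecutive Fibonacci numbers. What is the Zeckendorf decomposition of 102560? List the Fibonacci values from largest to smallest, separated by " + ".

subtract 75025 from 102560: 27535 remains
subtract 17711 from 27535: 9824 remains
subtract 6765 from 9824: 3059 remains
subtract 2584 from 3059: 475 remains
subtract 377 from 475: 98 remains
subtract 89 from 98: 9 remains
subtract 8 from 9: 1 remains
subtract 1 from 1: 0 remains
So 102560 = 75025 + 17711 + 6765 + 2584 + 377 + 89 + 8 + 1, with no two terms consecutive in the sequence.

75025 + 17711 + 6765 + 2584 + 377 + 89 + 8 + 1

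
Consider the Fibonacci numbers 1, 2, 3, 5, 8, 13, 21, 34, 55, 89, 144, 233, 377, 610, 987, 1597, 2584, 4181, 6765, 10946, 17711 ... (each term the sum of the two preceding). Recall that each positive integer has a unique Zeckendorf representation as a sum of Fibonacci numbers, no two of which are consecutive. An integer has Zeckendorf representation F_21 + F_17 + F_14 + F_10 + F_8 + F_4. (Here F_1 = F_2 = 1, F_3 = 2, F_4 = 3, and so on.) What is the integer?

F_21 + F_17 + F_14 + F_10 + F_8 + F_4 = 10946 + 1597 + 377 + 55 + 21 + 3 = 12999.

12999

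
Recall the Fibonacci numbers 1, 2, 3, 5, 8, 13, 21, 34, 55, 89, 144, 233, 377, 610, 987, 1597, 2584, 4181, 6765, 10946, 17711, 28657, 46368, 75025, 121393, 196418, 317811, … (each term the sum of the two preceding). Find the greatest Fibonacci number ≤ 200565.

196418 ≤ 200565 < 317811, so the largest Fibonacci number not exceeding 200565 is 196418.

196418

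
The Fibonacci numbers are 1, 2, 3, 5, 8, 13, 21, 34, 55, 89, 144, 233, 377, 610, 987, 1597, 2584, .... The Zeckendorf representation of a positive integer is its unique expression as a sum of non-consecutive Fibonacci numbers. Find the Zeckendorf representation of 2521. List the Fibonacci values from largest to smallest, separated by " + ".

1597 + 610 + 233 + 55 + 21 + 5

largest Fibonacci ≤ 2521 is 1597; 2521 − 1597 = 924
largest Fibonacci ≤ 924 is 610; 924 − 610 = 314
largest Fibonacci ≤ 314 is 233; 314 − 233 = 81
largest Fibonacci ≤ 81 is 55; 81 − 55 = 26
largest Fibonacci ≤ 26 is 21; 26 − 21 = 5
largest Fibonacci ≤ 5 is 5; 5 − 5 = 0
So 2521 = 1597 + 610 + 233 + 55 + 21 + 5, with no two terms consecutive in the sequence.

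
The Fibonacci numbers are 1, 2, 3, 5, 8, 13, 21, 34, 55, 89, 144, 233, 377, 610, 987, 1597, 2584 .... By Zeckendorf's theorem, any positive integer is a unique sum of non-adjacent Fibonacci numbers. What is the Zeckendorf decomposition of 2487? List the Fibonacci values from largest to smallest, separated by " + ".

Greedily peel off the largest Fibonacci term at each step:
1597 ≤ 2487 < 2584, so take 1597; remainder 890
610 ≤ 890 < 987, so take 610; remainder 280
233 ≤ 280 < 377, so take 233; remainder 47
34 ≤ 47 < 55, so take 34; remainder 13
13 ≤ 13 < 21, so take 13; remainder 0
So 2487 = 1597 + 610 + 233 + 34 + 13, with no two terms consecutive in the sequence.

1597 + 610 + 233 + 34 + 13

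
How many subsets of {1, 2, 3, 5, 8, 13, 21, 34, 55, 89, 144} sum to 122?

Starting from the Zeckendorf form and repeatedly splitting a term F_k into F_{k−1} + F_{k−2} (when neither is already used) reaches every representation.
122 = 89+21+8+3+1 = 55+34+21+8+3+1 — 2 representations.

2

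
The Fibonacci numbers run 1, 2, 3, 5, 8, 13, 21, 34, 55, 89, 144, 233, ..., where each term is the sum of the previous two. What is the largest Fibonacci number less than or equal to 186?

144

144 ≤ 186 < 233, so the largest Fibonacci number not exceeding 186 is 144.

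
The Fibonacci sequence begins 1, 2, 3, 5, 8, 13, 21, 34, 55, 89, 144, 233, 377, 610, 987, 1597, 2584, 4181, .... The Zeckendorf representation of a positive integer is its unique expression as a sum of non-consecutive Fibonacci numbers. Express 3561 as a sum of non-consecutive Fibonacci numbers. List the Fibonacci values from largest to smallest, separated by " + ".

2584 ≤ 3561 < 4181, so take 2584; remainder 977
610 ≤ 977 < 987, so take 610; remainder 367
233 ≤ 367 < 377, so take 233; remainder 134
89 ≤ 134 < 144, so take 89; remainder 45
34 ≤ 45 < 55, so take 34; remainder 11
8 ≤ 11 < 13, so take 8; remainder 3
3 ≤ 3 < 5, so take 3; remainder 0
So 3561 = 2584 + 610 + 233 + 89 + 34 + 8 + 3, with no two terms consecutive in the sequence.

2584 + 610 + 233 + 89 + 34 + 8 + 3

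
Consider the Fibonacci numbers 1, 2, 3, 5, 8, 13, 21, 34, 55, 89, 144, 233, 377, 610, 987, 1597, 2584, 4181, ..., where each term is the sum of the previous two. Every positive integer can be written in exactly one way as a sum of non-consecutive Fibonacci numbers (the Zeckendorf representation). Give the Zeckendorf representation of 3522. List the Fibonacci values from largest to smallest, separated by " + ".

2584 + 610 + 233 + 89 + 5 + 1

Greedily peel off the largest Fibonacci term at each step:
2584 ≤ 3522 < 4181, so take 2584; remainder 938
610 ≤ 938 < 987, so take 610; remainder 328
233 ≤ 328 < 377, so take 233; remainder 95
89 ≤ 95 < 144, so take 89; remainder 6
5 ≤ 6 < 8, so take 5; remainder 1
1 ≤ 1 < 2, so take 1; remainder 0
So 3522 = 2584 + 610 + 233 + 89 + 5 + 1, with no two terms consecutive in the sequence.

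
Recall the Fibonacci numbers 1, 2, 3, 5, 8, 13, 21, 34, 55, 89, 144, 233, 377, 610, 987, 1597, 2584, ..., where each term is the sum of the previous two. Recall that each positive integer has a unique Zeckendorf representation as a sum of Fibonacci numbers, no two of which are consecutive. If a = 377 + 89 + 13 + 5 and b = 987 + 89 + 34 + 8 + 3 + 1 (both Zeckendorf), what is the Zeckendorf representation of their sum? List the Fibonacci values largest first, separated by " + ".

1597 + 8 + 1

The two numbers are 484 and 1122, so their sum is 1606.
Repeatedly subtract the largest Fibonacci number that fits:
1597 ≤ 1606 < 2584, so take 1597; remainder 9
8 ≤ 9 < 13, so take 8; remainder 1
1 ≤ 1 < 2, so take 1; remainder 0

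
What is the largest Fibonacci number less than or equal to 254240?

196418 ≤ 254240 < 317811, so the largest Fibonacci number not exceeding 254240 is 196418.

196418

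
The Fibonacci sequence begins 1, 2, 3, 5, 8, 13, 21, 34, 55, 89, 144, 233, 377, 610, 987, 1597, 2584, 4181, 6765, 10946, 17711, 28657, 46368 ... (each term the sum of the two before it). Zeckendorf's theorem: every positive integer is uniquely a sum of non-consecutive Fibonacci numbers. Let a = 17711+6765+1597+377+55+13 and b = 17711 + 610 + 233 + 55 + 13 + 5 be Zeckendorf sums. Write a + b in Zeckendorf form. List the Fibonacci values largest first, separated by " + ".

The two numbers are 26518 and 18627, so their sum is 45145.
Repeatedly subtract the largest Fibonacci number that fits:
subtract 28657 from 45145: 16488 remains
subtract 10946 from 16488: 5542 remains
subtract 4181 from 5542: 1361 remains
subtract 987 from 1361: 374 remains
subtract 233 from 374: 141 remains
subtract 89 from 141: 52 remains
subtract 34 from 52: 18 remains
subtract 13 from 18: 5 remains
subtract 5 from 5: 0 remains

28657 + 10946 + 4181 + 987 + 233 + 89 + 34 + 13 + 5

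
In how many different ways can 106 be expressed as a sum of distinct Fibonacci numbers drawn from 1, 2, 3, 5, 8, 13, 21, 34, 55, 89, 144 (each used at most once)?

5

Each representation comes from the Zeckendorf form by replacing some F_k with F_{k−1} + F_{k−2} where possible.
106 = 89+13+3+1 = 89+8+5+3+1 = 55+34+13+3+1 = … (2 more), for 5 in all.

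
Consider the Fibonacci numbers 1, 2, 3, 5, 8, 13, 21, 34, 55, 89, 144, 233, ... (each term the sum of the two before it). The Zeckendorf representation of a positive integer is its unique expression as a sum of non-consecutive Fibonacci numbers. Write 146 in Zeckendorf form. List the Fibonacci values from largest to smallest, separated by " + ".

144 + 2

Greedy algorithm:
144 ≤ 146 < 233, so take 144; remainder 2
2 ≤ 2 < 3, so take 2; remainder 0
So 146 = 144 + 2, with no two terms consecutive in the sequence.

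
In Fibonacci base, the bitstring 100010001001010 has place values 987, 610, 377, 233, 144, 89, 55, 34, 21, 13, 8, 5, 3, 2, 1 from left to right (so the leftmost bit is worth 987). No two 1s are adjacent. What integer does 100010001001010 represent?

Summing the place values of the 1 bits: 987 + 144 + 21 + 5 + 2 = 1159.

1159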